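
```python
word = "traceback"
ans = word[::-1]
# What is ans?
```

word has length 9. The slice word[::-1] selects indices [8, 7, 6, 5, 4, 3, 2, 1, 0] (8->'k', 7->'c', 6->'a', 5->'b', 4->'e', 3->'c', 2->'a', 1->'r', 0->'t'), giving 'kcabecart'.

'kcabecart'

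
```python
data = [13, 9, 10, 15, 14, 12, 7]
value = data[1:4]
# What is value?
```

data has length 7. The slice data[1:4] selects indices [1, 2, 3] (1->9, 2->10, 3->15), giving [9, 10, 15].

[9, 10, 15]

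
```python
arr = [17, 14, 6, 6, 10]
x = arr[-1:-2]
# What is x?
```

arr has length 5. The slice arr[-1:-2] resolves to an empty index range, so the result is [].

[]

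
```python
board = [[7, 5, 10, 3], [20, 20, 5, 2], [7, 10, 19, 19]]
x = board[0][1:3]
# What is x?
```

board[0] = [7, 5, 10, 3]. board[0] has length 4. The slice board[0][1:3] selects indices [1, 2] (1->5, 2->10), giving [5, 10].

[5, 10]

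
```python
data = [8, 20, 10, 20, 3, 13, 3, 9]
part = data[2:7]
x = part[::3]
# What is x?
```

data has length 8. The slice data[2:7] selects indices [2, 3, 4, 5, 6] (2->10, 3->20, 4->3, 5->13, 6->3), giving [10, 20, 3, 13, 3]. So part = [10, 20, 3, 13, 3]. part has length 5. The slice part[::3] selects indices [0, 3] (0->10, 3->13), giving [10, 13].

[10, 13]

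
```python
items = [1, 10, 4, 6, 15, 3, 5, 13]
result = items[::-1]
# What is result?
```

items has length 8. The slice items[::-1] selects indices [7, 6, 5, 4, 3, 2, 1, 0] (7->13, 6->5, 5->3, 4->15, 3->6, 2->4, 1->10, 0->1), giving [13, 5, 3, 15, 6, 4, 10, 1].

[13, 5, 3, 15, 6, 4, 10, 1]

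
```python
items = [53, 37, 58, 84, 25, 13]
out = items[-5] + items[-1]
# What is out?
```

items has length 6. Negative index -5 maps to positive index 6 + (-5) = 1. items[1] = 37.
items has length 6. Negative index -1 maps to positive index 6 + (-1) = 5. items[5] = 13.
Sum: 37 + 13 = 50.

50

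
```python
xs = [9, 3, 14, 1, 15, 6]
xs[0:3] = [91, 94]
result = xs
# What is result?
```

xs starts as [9, 3, 14, 1, 15, 6] (length 6). The slice xs[0:3] covers indices [0, 1, 2] with values [9, 3, 14]. Replacing that slice with [91, 94] (different length) produces [91, 94, 1, 15, 6].

[91, 94, 1, 15, 6]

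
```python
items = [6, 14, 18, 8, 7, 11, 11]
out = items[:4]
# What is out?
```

items has length 7. The slice items[:4] selects indices [0, 1, 2, 3] (0->6, 1->14, 2->18, 3->8), giving [6, 14, 18, 8].

[6, 14, 18, 8]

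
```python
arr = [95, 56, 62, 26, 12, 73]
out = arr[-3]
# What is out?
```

arr has length 6. Negative index -3 maps to positive index 6 + (-3) = 3. arr[3] = 26.

26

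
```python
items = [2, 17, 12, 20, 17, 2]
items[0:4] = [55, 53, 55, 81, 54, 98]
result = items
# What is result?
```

items starts as [2, 17, 12, 20, 17, 2] (length 6). The slice items[0:4] covers indices [0, 1, 2, 3] with values [2, 17, 12, 20]. Replacing that slice with [55, 53, 55, 81, 54, 98] (different length) produces [55, 53, 55, 81, 54, 98, 17, 2].

[55, 53, 55, 81, 54, 98, 17, 2]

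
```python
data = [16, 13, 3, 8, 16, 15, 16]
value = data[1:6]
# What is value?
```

data has length 7. The slice data[1:6] selects indices [1, 2, 3, 4, 5] (1->13, 2->3, 3->8, 4->16, 5->15), giving [13, 3, 8, 16, 15].

[13, 3, 8, 16, 15]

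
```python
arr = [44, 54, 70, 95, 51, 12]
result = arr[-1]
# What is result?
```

arr has length 6. Negative index -1 maps to positive index 6 + (-1) = 5. arr[5] = 12.

12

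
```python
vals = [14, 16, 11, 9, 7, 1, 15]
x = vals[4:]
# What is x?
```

vals has length 7. The slice vals[4:] selects indices [4, 5, 6] (4->7, 5->1, 6->15), giving [7, 1, 15].

[7, 1, 15]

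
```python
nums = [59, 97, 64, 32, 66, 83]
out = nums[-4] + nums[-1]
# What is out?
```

nums has length 6. Negative index -4 maps to positive index 6 + (-4) = 2. nums[2] = 64.
nums has length 6. Negative index -1 maps to positive index 6 + (-1) = 5. nums[5] = 83.
Sum: 64 + 83 = 147.

147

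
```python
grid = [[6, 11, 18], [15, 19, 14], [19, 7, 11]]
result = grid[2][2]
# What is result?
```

grid[2] = [19, 7, 11]. Taking column 2 of that row yields 11.

11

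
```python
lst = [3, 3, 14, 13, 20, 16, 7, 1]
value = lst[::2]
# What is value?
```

lst has length 8. The slice lst[::2] selects indices [0, 2, 4, 6] (0->3, 2->14, 4->20, 6->7), giving [3, 14, 20, 7].

[3, 14, 20, 7]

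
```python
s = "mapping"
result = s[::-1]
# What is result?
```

s has length 7. The slice s[::-1] selects indices [6, 5, 4, 3, 2, 1, 0] (6->'g', 5->'n', 4->'i', 3->'p', 2->'p', 1->'a', 0->'m'), giving 'gnippam'.

'gnippam'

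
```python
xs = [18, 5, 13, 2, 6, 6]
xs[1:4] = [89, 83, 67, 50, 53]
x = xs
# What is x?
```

xs starts as [18, 5, 13, 2, 6, 6] (length 6). The slice xs[1:4] covers indices [1, 2, 3] with values [5, 13, 2]. Replacing that slice with [89, 83, 67, 50, 53] (different length) produces [18, 89, 83, 67, 50, 53, 6, 6].

[18, 89, 83, 67, 50, 53, 6, 6]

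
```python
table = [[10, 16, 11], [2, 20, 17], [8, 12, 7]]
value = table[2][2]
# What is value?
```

table[2] = [8, 12, 7]. Taking column 2 of that row yields 7.

7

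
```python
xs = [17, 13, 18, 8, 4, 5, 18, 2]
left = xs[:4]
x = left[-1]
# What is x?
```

xs has length 8. The slice xs[:4] selects indices [0, 1, 2, 3] (0->17, 1->13, 2->18, 3->8), giving [17, 13, 18, 8]. So left = [17, 13, 18, 8]. Then left[-1] = 8.

8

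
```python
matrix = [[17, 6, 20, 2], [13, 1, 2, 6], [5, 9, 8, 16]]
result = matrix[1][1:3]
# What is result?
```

matrix[1] = [13, 1, 2, 6]. matrix[1] has length 4. The slice matrix[1][1:3] selects indices [1, 2] (1->1, 2->2), giving [1, 2].

[1, 2]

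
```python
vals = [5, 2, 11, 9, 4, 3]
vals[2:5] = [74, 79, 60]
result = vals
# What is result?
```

vals starts as [5, 2, 11, 9, 4, 3] (length 6). The slice vals[2:5] covers indices [2, 3, 4] with values [11, 9, 4]. Replacing that slice with [74, 79, 60] (same length) produces [5, 2, 74, 79, 60, 3].

[5, 2, 74, 79, 60, 3]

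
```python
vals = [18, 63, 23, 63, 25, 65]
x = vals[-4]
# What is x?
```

vals has length 6. Negative index -4 maps to positive index 6 + (-4) = 2. vals[2] = 23.

23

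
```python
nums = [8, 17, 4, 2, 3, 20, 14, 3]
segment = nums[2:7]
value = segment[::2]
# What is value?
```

nums has length 8. The slice nums[2:7] selects indices [2, 3, 4, 5, 6] (2->4, 3->2, 4->3, 5->20, 6->14), giving [4, 2, 3, 20, 14]. So segment = [4, 2, 3, 20, 14]. segment has length 5. The slice segment[::2] selects indices [0, 2, 4] (0->4, 2->3, 4->14), giving [4, 3, 14].

[4, 3, 14]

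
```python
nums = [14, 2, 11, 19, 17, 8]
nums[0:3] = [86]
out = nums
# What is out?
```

nums starts as [14, 2, 11, 19, 17, 8] (length 6). The slice nums[0:3] covers indices [0, 1, 2] with values [14, 2, 11]. Replacing that slice with [86] (different length) produces [86, 19, 17, 8].

[86, 19, 17, 8]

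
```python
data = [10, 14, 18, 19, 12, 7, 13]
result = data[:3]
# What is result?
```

data has length 7. The slice data[:3] selects indices [0, 1, 2] (0->10, 1->14, 2->18), giving [10, 14, 18].

[10, 14, 18]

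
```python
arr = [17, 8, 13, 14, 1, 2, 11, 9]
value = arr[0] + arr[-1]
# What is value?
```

arr has length 8. arr[0] = 17.
arr has length 8. Negative index -1 maps to positive index 8 + (-1) = 7. arr[7] = 9.
Sum: 17 + 9 = 26.

26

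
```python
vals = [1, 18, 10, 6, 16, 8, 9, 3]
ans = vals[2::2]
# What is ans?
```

vals has length 8. The slice vals[2::2] selects indices [2, 4, 6] (2->10, 4->16, 6->9), giving [10, 16, 9].

[10, 16, 9]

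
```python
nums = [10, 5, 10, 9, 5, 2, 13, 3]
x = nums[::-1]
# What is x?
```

nums has length 8. The slice nums[::-1] selects indices [7, 6, 5, 4, 3, 2, 1, 0] (7->3, 6->13, 5->2, 4->5, 3->9, 2->10, 1->5, 0->10), giving [3, 13, 2, 5, 9, 10, 5, 10].

[3, 13, 2, 5, 9, 10, 5, 10]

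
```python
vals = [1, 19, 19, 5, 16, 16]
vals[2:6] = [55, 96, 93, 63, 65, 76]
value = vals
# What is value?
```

vals starts as [1, 19, 19, 5, 16, 16] (length 6). The slice vals[2:6] covers indices [2, 3, 4, 5] with values [19, 5, 16, 16]. Replacing that slice with [55, 96, 93, 63, 65, 76] (different length) produces [1, 19, 55, 96, 93, 63, 65, 76].

[1, 19, 55, 96, 93, 63, 65, 76]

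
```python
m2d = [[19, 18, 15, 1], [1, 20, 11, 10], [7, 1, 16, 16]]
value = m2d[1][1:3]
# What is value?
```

m2d[1] = [1, 20, 11, 10]. m2d[1] has length 4. The slice m2d[1][1:3] selects indices [1, 2] (1->20, 2->11), giving [20, 11].

[20, 11]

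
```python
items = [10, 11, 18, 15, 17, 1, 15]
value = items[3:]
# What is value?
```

items has length 7. The slice items[3:] selects indices [3, 4, 5, 6] (3->15, 4->17, 5->1, 6->15), giving [15, 17, 1, 15].

[15, 17, 1, 15]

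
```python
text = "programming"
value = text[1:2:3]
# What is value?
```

text has length 11. The slice text[1:2:3] selects indices [1] (1->'r'), giving 'r'.

'r'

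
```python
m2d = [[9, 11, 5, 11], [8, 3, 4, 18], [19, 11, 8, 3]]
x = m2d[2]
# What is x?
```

m2d has 3 rows. Row 2 is [19, 11, 8, 3].

[19, 11, 8, 3]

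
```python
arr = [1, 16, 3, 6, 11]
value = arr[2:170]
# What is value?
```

arr has length 5. The slice arr[2:170] selects indices [2, 3, 4] (2->3, 3->6, 4->11), giving [3, 6, 11].

[3, 6, 11]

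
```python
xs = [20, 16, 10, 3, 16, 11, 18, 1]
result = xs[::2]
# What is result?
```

xs has length 8. The slice xs[::2] selects indices [0, 2, 4, 6] (0->20, 2->10, 4->16, 6->18), giving [20, 10, 16, 18].

[20, 10, 16, 18]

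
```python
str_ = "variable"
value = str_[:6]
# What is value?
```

str_ has length 8. The slice str_[:6] selects indices [0, 1, 2, 3, 4, 5] (0->'v', 1->'a', 2->'r', 3->'i', 4->'a', 5->'b'), giving 'variab'.

'variab'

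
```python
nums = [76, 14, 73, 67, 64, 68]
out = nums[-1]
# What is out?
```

nums has length 6. Negative index -1 maps to positive index 6 + (-1) = 5. nums[5] = 68.

68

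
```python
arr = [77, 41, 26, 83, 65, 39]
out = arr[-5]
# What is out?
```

arr has length 6. Negative index -5 maps to positive index 6 + (-5) = 1. arr[1] = 41.

41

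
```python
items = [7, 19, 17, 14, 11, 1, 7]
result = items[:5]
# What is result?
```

items has length 7. The slice items[:5] selects indices [0, 1, 2, 3, 4] (0->7, 1->19, 2->17, 3->14, 4->11), giving [7, 19, 17, 14, 11].

[7, 19, 17, 14, 11]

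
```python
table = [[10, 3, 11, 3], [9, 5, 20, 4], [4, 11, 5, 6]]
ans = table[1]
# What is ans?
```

table has 3 rows. Row 1 is [9, 5, 20, 4].

[9, 5, 20, 4]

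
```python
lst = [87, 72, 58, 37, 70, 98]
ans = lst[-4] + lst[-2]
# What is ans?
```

lst has length 6. Negative index -4 maps to positive index 6 + (-4) = 2. lst[2] = 58.
lst has length 6. Negative index -2 maps to positive index 6 + (-2) = 4. lst[4] = 70.
Sum: 58 + 70 = 128.

128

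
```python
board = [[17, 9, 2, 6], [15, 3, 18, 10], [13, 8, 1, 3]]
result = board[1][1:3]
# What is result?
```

board[1] = [15, 3, 18, 10]. board[1] has length 4. The slice board[1][1:3] selects indices [1, 2] (1->3, 2->18), giving [3, 18].

[3, 18]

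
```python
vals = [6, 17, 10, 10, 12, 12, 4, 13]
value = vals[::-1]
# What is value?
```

vals has length 8. The slice vals[::-1] selects indices [7, 6, 5, 4, 3, 2, 1, 0] (7->13, 6->4, 5->12, 4->12, 3->10, 2->10, 1->17, 0->6), giving [13, 4, 12, 12, 10, 10, 17, 6].

[13, 4, 12, 12, 10, 10, 17, 6]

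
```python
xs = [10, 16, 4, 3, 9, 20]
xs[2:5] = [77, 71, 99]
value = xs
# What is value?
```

xs starts as [10, 16, 4, 3, 9, 20] (length 6). The slice xs[2:5] covers indices [2, 3, 4] with values [4, 3, 9]. Replacing that slice with [77, 71, 99] (same length) produces [10, 16, 77, 71, 99, 20].

[10, 16, 77, 71, 99, 20]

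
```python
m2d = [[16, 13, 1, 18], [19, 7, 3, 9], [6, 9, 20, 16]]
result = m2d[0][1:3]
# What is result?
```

m2d[0] = [16, 13, 1, 18]. m2d[0] has length 4. The slice m2d[0][1:3] selects indices [1, 2] (1->13, 2->1), giving [13, 1].

[13, 1]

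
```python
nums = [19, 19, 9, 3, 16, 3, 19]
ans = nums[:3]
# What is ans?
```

nums has length 7. The slice nums[:3] selects indices [0, 1, 2] (0->19, 1->19, 2->9), giving [19, 19, 9].

[19, 19, 9]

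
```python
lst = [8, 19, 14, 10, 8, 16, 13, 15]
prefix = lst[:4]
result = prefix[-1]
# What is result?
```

lst has length 8. The slice lst[:4] selects indices [0, 1, 2, 3] (0->8, 1->19, 2->14, 3->10), giving [8, 19, 14, 10]. So prefix = [8, 19, 14, 10]. Then prefix[-1] = 10.

10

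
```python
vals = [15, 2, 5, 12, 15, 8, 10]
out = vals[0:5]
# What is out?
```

vals has length 7. The slice vals[0:5] selects indices [0, 1, 2, 3, 4] (0->15, 1->2, 2->5, 3->12, 4->15), giving [15, 2, 5, 12, 15].

[15, 2, 5, 12, 15]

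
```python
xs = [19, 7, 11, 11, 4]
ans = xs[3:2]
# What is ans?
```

xs has length 5. The slice xs[3:2] resolves to an empty index range, so the result is [].

[]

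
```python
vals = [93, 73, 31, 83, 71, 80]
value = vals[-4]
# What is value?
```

vals has length 6. Negative index -4 maps to positive index 6 + (-4) = 2. vals[2] = 31.

31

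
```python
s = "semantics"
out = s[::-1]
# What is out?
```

s has length 9. The slice s[::-1] selects indices [8, 7, 6, 5, 4, 3, 2, 1, 0] (8->'s', 7->'c', 6->'i', 5->'t', 4->'n', 3->'a', 2->'m', 1->'e', 0->'s'), giving 'scitnames'.

'scitnames'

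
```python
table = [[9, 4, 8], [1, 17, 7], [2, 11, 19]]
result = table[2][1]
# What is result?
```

table[2] = [2, 11, 19]. Taking column 1 of that row yields 11.

11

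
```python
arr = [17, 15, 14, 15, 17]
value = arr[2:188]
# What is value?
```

arr has length 5. The slice arr[2:188] selects indices [2, 3, 4] (2->14, 3->15, 4->17), giving [14, 15, 17].

[14, 15, 17]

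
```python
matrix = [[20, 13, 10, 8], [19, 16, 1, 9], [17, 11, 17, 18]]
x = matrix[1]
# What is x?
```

matrix has 3 rows. Row 1 is [19, 16, 1, 9].

[19, 16, 1, 9]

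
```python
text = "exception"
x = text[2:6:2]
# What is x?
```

text has length 9. The slice text[2:6:2] selects indices [2, 4] (2->'c', 4->'p'), giving 'cp'.

'cp'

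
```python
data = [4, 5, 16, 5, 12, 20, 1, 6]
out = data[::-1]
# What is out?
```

data has length 8. The slice data[::-1] selects indices [7, 6, 5, 4, 3, 2, 1, 0] (7->6, 6->1, 5->20, 4->12, 3->5, 2->16, 1->5, 0->4), giving [6, 1, 20, 12, 5, 16, 5, 4].

[6, 1, 20, 12, 5, 16, 5, 4]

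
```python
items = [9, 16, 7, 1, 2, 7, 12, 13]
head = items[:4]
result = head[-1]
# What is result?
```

items has length 8. The slice items[:4] selects indices [0, 1, 2, 3] (0->9, 1->16, 2->7, 3->1), giving [9, 16, 7, 1]. So head = [9, 16, 7, 1]. Then head[-1] = 1.

1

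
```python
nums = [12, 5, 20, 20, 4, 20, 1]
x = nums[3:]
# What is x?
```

nums has length 7. The slice nums[3:] selects indices [3, 4, 5, 6] (3->20, 4->4, 5->20, 6->1), giving [20, 4, 20, 1].

[20, 4, 20, 1]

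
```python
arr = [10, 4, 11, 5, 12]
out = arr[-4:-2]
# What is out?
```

arr has length 5. The slice arr[-4:-2] selects indices [1, 2] (1->4, 2->11), giving [4, 11].

[4, 11]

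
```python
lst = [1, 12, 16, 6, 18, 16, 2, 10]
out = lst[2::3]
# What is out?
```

lst has length 8. The slice lst[2::3] selects indices [2, 5] (2->16, 5->16), giving [16, 16].

[16, 16]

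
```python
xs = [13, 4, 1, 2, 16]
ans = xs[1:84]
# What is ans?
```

xs has length 5. The slice xs[1:84] selects indices [1, 2, 3, 4] (1->4, 2->1, 3->2, 4->16), giving [4, 1, 2, 16].

[4, 1, 2, 16]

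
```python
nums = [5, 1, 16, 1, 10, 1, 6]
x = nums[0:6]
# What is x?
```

nums has length 7. The slice nums[0:6] selects indices [0, 1, 2, 3, 4, 5] (0->5, 1->1, 2->16, 3->1, 4->10, 5->1), giving [5, 1, 16, 1, 10, 1].

[5, 1, 16, 1, 10, 1]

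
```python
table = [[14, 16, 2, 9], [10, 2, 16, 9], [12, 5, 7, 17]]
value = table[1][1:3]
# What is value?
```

table[1] = [10, 2, 16, 9]. table[1] has length 4. The slice table[1][1:3] selects indices [1, 2] (1->2, 2->16), giving [2, 16].

[2, 16]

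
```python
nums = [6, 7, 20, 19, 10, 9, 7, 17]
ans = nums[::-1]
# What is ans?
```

nums has length 8. The slice nums[::-1] selects indices [7, 6, 5, 4, 3, 2, 1, 0] (7->17, 6->7, 5->9, 4->10, 3->19, 2->20, 1->7, 0->6), giving [17, 7, 9, 10, 19, 20, 7, 6].

[17, 7, 9, 10, 19, 20, 7, 6]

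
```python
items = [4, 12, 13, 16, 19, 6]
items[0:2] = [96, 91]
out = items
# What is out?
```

items starts as [4, 12, 13, 16, 19, 6] (length 6). The slice items[0:2] covers indices [0, 1] with values [4, 12]. Replacing that slice with [96, 91] (same length) produces [96, 91, 13, 16, 19, 6].

[96, 91, 13, 16, 19, 6]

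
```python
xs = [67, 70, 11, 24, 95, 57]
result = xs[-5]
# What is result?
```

xs has length 6. Negative index -5 maps to positive index 6 + (-5) = 1. xs[1] = 70.

70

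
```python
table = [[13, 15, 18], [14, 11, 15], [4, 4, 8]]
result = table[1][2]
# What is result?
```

table[1] = [14, 11, 15]. Taking column 2 of that row yields 15.

15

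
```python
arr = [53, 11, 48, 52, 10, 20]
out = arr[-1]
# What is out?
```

arr has length 6. Negative index -1 maps to positive index 6 + (-1) = 5. arr[5] = 20.

20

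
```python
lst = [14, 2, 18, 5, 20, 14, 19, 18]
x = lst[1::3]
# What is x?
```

lst has length 8. The slice lst[1::3] selects indices [1, 4, 7] (1->2, 4->20, 7->18), giving [2, 20, 18].

[2, 20, 18]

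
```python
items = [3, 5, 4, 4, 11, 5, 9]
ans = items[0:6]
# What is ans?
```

items has length 7. The slice items[0:6] selects indices [0, 1, 2, 3, 4, 5] (0->3, 1->5, 2->4, 3->4, 4->11, 5->5), giving [3, 5, 4, 4, 11, 5].

[3, 5, 4, 4, 11, 5]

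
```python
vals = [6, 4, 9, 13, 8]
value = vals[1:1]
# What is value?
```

vals has length 5. The slice vals[1:1] resolves to an empty index range, so the result is [].

[]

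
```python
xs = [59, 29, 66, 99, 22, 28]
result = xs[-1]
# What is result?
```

xs has length 6. Negative index -1 maps to positive index 6 + (-1) = 5. xs[5] = 28.

28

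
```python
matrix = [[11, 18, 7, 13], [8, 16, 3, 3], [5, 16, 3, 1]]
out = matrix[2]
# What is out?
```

matrix has 3 rows. Row 2 is [5, 16, 3, 1].

[5, 16, 3, 1]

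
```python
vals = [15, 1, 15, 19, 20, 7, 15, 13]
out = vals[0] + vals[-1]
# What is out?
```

vals has length 8. vals[0] = 15.
vals has length 8. Negative index -1 maps to positive index 8 + (-1) = 7. vals[7] = 13.
Sum: 15 + 13 = 28.

28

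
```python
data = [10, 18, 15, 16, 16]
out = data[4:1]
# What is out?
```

data has length 5. The slice data[4:1] resolves to an empty index range, so the result is [].

[]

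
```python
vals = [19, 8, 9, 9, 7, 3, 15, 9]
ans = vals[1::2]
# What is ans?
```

vals has length 8. The slice vals[1::2] selects indices [1, 3, 5, 7] (1->8, 3->9, 5->3, 7->9), giving [8, 9, 3, 9].

[8, 9, 3, 9]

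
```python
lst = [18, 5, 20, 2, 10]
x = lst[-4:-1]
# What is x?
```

lst has length 5. The slice lst[-4:-1] selects indices [1, 2, 3] (1->5, 2->20, 3->2), giving [5, 20, 2].

[5, 20, 2]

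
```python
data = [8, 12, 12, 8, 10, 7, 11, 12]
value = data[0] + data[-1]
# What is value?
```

data has length 8. data[0] = 8.
data has length 8. Negative index -1 maps to positive index 8 + (-1) = 7. data[7] = 12.
Sum: 8 + 12 = 20.

20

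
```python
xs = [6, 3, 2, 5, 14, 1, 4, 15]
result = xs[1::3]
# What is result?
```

xs has length 8. The slice xs[1::3] selects indices [1, 4, 7] (1->3, 4->14, 7->15), giving [3, 14, 15].

[3, 14, 15]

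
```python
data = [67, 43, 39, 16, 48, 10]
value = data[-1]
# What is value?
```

data has length 6. Negative index -1 maps to positive index 6 + (-1) = 5. data[5] = 10.

10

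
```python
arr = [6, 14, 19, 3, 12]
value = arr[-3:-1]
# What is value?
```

arr has length 5. The slice arr[-3:-1] selects indices [2, 3] (2->19, 3->3), giving [19, 3].

[19, 3]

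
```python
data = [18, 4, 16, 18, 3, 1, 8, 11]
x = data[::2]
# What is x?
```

data has length 8. The slice data[::2] selects indices [0, 2, 4, 6] (0->18, 2->16, 4->3, 6->8), giving [18, 16, 3, 8].

[18, 16, 3, 8]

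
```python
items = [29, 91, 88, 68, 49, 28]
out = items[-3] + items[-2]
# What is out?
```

items has length 6. Negative index -3 maps to positive index 6 + (-3) = 3. items[3] = 68.
items has length 6. Negative index -2 maps to positive index 6 + (-2) = 4. items[4] = 49.
Sum: 68 + 49 = 117.

117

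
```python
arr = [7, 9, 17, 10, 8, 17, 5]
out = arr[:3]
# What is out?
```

arr has length 7. The slice arr[:3] selects indices [0, 1, 2] (0->7, 1->9, 2->17), giving [7, 9, 17].

[7, 9, 17]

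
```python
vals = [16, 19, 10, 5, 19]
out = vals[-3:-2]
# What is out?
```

vals has length 5. The slice vals[-3:-2] selects indices [2] (2->10), giving [10].

[10]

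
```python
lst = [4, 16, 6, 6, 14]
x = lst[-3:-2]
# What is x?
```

lst has length 5. The slice lst[-3:-2] selects indices [2] (2->6), giving [6].

[6]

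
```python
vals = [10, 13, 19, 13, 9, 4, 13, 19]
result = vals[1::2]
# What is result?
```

vals has length 8. The slice vals[1::2] selects indices [1, 3, 5, 7] (1->13, 3->13, 5->4, 7->19), giving [13, 13, 4, 19].

[13, 13, 4, 19]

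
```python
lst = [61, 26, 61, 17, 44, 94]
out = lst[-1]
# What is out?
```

lst has length 6. Negative index -1 maps to positive index 6 + (-1) = 5. lst[5] = 94.

94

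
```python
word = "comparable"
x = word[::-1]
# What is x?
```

word has length 10. The slice word[::-1] selects indices [9, 8, 7, 6, 5, 4, 3, 2, 1, 0] (9->'e', 8->'l', 7->'b', 6->'a', 5->'r', 4->'a', 3->'p', 2->'m', 1->'o', 0->'c'), giving 'elbarapmoc'.

'elbarapmoc'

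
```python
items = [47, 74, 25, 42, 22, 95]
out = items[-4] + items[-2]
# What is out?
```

items has length 6. Negative index -4 maps to positive index 6 + (-4) = 2. items[2] = 25.
items has length 6. Negative index -2 maps to positive index 6 + (-2) = 4. items[4] = 22.
Sum: 25 + 22 = 47.

47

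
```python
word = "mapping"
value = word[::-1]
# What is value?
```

word has length 7. The slice word[::-1] selects indices [6, 5, 4, 3, 2, 1, 0] (6->'g', 5->'n', 4->'i', 3->'p', 2->'p', 1->'a', 0->'m'), giving 'gnippam'.

'gnippam'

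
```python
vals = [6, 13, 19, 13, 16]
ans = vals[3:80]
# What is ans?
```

vals has length 5. The slice vals[3:80] selects indices [3, 4] (3->13, 4->16), giving [13, 16].

[13, 16]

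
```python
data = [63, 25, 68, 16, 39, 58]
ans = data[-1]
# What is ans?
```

data has length 6. Negative index -1 maps to positive index 6 + (-1) = 5. data[5] = 58.

58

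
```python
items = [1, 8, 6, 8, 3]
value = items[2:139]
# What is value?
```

items has length 5. The slice items[2:139] selects indices [2, 3, 4] (2->6, 3->8, 4->3), giving [6, 8, 3].

[6, 8, 3]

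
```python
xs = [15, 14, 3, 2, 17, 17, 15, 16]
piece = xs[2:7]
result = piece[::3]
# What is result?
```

xs has length 8. The slice xs[2:7] selects indices [2, 3, 4, 5, 6] (2->3, 3->2, 4->17, 5->17, 6->15), giving [3, 2, 17, 17, 15]. So piece = [3, 2, 17, 17, 15]. piece has length 5. The slice piece[::3] selects indices [0, 3] (0->3, 3->17), giving [3, 17].

[3, 17]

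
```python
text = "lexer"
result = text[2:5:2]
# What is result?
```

text has length 5. The slice text[2:5:2] selects indices [2, 4] (2->'x', 4->'r'), giving 'xr'.

'xr'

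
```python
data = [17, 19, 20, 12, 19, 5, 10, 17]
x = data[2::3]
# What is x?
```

data has length 8. The slice data[2::3] selects indices [2, 5] (2->20, 5->5), giving [20, 5].

[20, 5]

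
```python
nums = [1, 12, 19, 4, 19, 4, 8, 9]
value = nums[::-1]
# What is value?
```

nums has length 8. The slice nums[::-1] selects indices [7, 6, 5, 4, 3, 2, 1, 0] (7->9, 6->8, 5->4, 4->19, 3->4, 2->19, 1->12, 0->1), giving [9, 8, 4, 19, 4, 19, 12, 1].

[9, 8, 4, 19, 4, 19, 12, 1]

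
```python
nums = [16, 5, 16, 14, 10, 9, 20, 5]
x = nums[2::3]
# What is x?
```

nums has length 8. The slice nums[2::3] selects indices [2, 5] (2->16, 5->9), giving [16, 9].

[16, 9]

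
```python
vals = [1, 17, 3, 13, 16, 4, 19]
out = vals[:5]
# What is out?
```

vals has length 7. The slice vals[:5] selects indices [0, 1, 2, 3, 4] (0->1, 1->17, 2->3, 3->13, 4->16), giving [1, 17, 3, 13, 16].

[1, 17, 3, 13, 16]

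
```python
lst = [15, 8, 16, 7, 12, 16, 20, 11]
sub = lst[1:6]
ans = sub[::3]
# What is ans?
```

lst has length 8. The slice lst[1:6] selects indices [1, 2, 3, 4, 5] (1->8, 2->16, 3->7, 4->12, 5->16), giving [8, 16, 7, 12, 16]. So sub = [8, 16, 7, 12, 16]. sub has length 5. The slice sub[::3] selects indices [0, 3] (0->8, 3->12), giving [8, 12].

[8, 12]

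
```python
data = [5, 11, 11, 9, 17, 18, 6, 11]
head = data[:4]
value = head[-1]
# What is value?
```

data has length 8. The slice data[:4] selects indices [0, 1, 2, 3] (0->5, 1->11, 2->11, 3->9), giving [5, 11, 11, 9]. So head = [5, 11, 11, 9]. Then head[-1] = 9.

9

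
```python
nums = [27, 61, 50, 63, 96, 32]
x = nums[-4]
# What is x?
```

nums has length 6. Negative index -4 maps to positive index 6 + (-4) = 2. nums[2] = 50.

50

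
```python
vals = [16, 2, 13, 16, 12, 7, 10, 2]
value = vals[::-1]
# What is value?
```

vals has length 8. The slice vals[::-1] selects indices [7, 6, 5, 4, 3, 2, 1, 0] (7->2, 6->10, 5->7, 4->12, 3->16, 2->13, 1->2, 0->16), giving [2, 10, 7, 12, 16, 13, 2, 16].

[2, 10, 7, 12, 16, 13, 2, 16]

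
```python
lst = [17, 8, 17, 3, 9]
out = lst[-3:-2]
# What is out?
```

lst has length 5. The slice lst[-3:-2] selects indices [2] (2->17), giving [17].

[17]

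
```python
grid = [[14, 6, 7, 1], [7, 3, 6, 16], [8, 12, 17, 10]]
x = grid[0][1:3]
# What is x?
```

grid[0] = [14, 6, 7, 1]. grid[0] has length 4. The slice grid[0][1:3] selects indices [1, 2] (1->6, 2->7), giving [6, 7].

[6, 7]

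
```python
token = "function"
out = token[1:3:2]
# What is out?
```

token has length 8. The slice token[1:3:2] selects indices [1] (1->'u'), giving 'u'.

'u'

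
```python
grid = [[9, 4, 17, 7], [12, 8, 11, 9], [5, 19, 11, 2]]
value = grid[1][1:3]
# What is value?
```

grid[1] = [12, 8, 11, 9]. grid[1] has length 4. The slice grid[1][1:3] selects indices [1, 2] (1->8, 2->11), giving [8, 11].

[8, 11]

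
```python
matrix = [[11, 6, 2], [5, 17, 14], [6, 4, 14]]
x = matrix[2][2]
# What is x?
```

matrix[2] = [6, 4, 14]. Taking column 2 of that row yields 14.

14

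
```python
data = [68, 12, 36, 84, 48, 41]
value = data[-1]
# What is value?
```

data has length 6. Negative index -1 maps to positive index 6 + (-1) = 5. data[5] = 41.

41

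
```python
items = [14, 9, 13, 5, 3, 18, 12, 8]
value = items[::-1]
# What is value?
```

items has length 8. The slice items[::-1] selects indices [7, 6, 5, 4, 3, 2, 1, 0] (7->8, 6->12, 5->18, 4->3, 3->5, 2->13, 1->9, 0->14), giving [8, 12, 18, 3, 5, 13, 9, 14].

[8, 12, 18, 3, 5, 13, 9, 14]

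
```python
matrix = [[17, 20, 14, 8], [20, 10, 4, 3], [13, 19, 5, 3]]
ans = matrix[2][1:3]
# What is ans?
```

matrix[2] = [13, 19, 5, 3]. matrix[2] has length 4. The slice matrix[2][1:3] selects indices [1, 2] (1->19, 2->5), giving [19, 5].

[19, 5]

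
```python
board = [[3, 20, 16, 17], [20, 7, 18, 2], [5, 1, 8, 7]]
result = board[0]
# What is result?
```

board has 3 rows. Row 0 is [3, 20, 16, 17].

[3, 20, 16, 17]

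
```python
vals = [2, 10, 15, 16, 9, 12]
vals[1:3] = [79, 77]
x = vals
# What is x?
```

vals starts as [2, 10, 15, 16, 9, 12] (length 6). The slice vals[1:3] covers indices [1, 2] with values [10, 15]. Replacing that slice with [79, 77] (same length) produces [2, 79, 77, 16, 9, 12].

[2, 79, 77, 16, 9, 12]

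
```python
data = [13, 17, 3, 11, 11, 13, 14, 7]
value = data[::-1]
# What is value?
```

data has length 8. The slice data[::-1] selects indices [7, 6, 5, 4, 3, 2, 1, 0] (7->7, 6->14, 5->13, 4->11, 3->11, 2->3, 1->17, 0->13), giving [7, 14, 13, 11, 11, 3, 17, 13].

[7, 14, 13, 11, 11, 3, 17, 13]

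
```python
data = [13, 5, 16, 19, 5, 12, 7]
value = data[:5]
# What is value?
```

data has length 7. The slice data[:5] selects indices [0, 1, 2, 3, 4] (0->13, 1->5, 2->16, 3->19, 4->5), giving [13, 5, 16, 19, 5].

[13, 5, 16, 19, 5]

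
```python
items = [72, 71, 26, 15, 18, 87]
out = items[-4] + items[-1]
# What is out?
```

items has length 6. Negative index -4 maps to positive index 6 + (-4) = 2. items[2] = 26.
items has length 6. Negative index -1 maps to positive index 6 + (-1) = 5. items[5] = 87.
Sum: 26 + 87 = 113.

113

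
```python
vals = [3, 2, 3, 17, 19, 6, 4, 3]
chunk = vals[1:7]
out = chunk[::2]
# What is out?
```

vals has length 8. The slice vals[1:7] selects indices [1, 2, 3, 4, 5, 6] (1->2, 2->3, 3->17, 4->19, 5->6, 6->4), giving [2, 3, 17, 19, 6, 4]. So chunk = [2, 3, 17, 19, 6, 4]. chunk has length 6. The slice chunk[::2] selects indices [0, 2, 4] (0->2, 2->17, 4->6), giving [2, 17, 6].

[2, 17, 6]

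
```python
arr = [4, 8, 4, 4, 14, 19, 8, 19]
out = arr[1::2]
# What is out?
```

arr has length 8. The slice arr[1::2] selects indices [1, 3, 5, 7] (1->8, 3->4, 5->19, 7->19), giving [8, 4, 19, 19].

[8, 4, 19, 19]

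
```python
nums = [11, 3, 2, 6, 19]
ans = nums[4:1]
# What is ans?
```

nums has length 5. The slice nums[4:1] resolves to an empty index range, so the result is [].

[]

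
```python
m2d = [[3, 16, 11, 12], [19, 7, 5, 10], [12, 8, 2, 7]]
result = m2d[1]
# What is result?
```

m2d has 3 rows. Row 1 is [19, 7, 5, 10].

[19, 7, 5, 10]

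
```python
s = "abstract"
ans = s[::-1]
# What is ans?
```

s has length 8. The slice s[::-1] selects indices [7, 6, 5, 4, 3, 2, 1, 0] (7->'t', 6->'c', 5->'a', 4->'r', 3->'t', 2->'s', 1->'b', 0->'a'), giving 'tcartsba'.

'tcartsba'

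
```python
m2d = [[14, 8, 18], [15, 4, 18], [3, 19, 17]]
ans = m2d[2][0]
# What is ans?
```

m2d[2] = [3, 19, 17]. Taking column 0 of that row yields 3.

3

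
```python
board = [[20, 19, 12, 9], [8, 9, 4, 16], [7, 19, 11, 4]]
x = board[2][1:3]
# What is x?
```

board[2] = [7, 19, 11, 4]. board[2] has length 4. The slice board[2][1:3] selects indices [1, 2] (1->19, 2->11), giving [19, 11].

[19, 11]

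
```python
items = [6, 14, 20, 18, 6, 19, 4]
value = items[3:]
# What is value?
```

items has length 7. The slice items[3:] selects indices [3, 4, 5, 6] (3->18, 4->6, 5->19, 6->4), giving [18, 6, 19, 4].

[18, 6, 19, 4]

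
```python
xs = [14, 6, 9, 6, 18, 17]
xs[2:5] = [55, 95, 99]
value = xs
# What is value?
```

xs starts as [14, 6, 9, 6, 18, 17] (length 6). The slice xs[2:5] covers indices [2, 3, 4] with values [9, 6, 18]. Replacing that slice with [55, 95, 99] (same length) produces [14, 6, 55, 95, 99, 17].

[14, 6, 55, 95, 99, 17]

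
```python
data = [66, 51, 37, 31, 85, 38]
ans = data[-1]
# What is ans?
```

data has length 6. Negative index -1 maps to positive index 6 + (-1) = 5. data[5] = 38.

38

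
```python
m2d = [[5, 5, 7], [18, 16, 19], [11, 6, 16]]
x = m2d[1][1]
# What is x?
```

m2d[1] = [18, 16, 19]. Taking column 1 of that row yields 16.

16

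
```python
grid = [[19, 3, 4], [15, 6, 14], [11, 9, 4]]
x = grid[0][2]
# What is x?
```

grid[0] = [19, 3, 4]. Taking column 2 of that row yields 4.

4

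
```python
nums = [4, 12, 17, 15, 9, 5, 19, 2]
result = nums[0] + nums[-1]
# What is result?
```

nums has length 8. nums[0] = 4.
nums has length 8. Negative index -1 maps to positive index 8 + (-1) = 7. nums[7] = 2.
Sum: 4 + 2 = 6.

6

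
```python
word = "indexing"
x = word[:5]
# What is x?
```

word has length 8. The slice word[:5] selects indices [0, 1, 2, 3, 4] (0->'i', 1->'n', 2->'d', 3->'e', 4->'x'), giving 'index'.

'index'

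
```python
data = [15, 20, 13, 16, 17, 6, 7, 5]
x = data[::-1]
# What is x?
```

data has length 8. The slice data[::-1] selects indices [7, 6, 5, 4, 3, 2, 1, 0] (7->5, 6->7, 5->6, 4->17, 3->16, 2->13, 1->20, 0->15), giving [5, 7, 6, 17, 16, 13, 20, 15].

[5, 7, 6, 17, 16, 13, 20, 15]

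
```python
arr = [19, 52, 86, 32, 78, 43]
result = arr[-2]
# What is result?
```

arr has length 6. Negative index -2 maps to positive index 6 + (-2) = 4. arr[4] = 78.

78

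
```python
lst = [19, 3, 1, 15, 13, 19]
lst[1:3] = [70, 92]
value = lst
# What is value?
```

lst starts as [19, 3, 1, 15, 13, 19] (length 6). The slice lst[1:3] covers indices [1, 2] with values [3, 1]. Replacing that slice with [70, 92] (same length) produces [19, 70, 92, 15, 13, 19].

[19, 70, 92, 15, 13, 19]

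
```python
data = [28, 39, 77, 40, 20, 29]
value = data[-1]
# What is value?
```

data has length 6. Negative index -1 maps to positive index 6 + (-1) = 5. data[5] = 29.

29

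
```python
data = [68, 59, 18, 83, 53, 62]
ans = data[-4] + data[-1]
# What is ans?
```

data has length 6. Negative index -4 maps to positive index 6 + (-4) = 2. data[2] = 18.
data has length 6. Negative index -1 maps to positive index 6 + (-1) = 5. data[5] = 62.
Sum: 18 + 62 = 80.

80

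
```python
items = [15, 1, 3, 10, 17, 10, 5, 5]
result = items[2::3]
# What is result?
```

items has length 8. The slice items[2::3] selects indices [2, 5] (2->3, 5->10), giving [3, 10].

[3, 10]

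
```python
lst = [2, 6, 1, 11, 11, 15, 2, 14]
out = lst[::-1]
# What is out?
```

lst has length 8. The slice lst[::-1] selects indices [7, 6, 5, 4, 3, 2, 1, 0] (7->14, 6->2, 5->15, 4->11, 3->11, 2->1, 1->6, 0->2), giving [14, 2, 15, 11, 11, 1, 6, 2].

[14, 2, 15, 11, 11, 1, 6, 2]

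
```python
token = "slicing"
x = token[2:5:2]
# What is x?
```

token has length 7. The slice token[2:5:2] selects indices [2, 4] (2->'i', 4->'i'), giving 'ii'.

'ii'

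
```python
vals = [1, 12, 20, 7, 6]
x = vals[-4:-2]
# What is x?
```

vals has length 5. The slice vals[-4:-2] selects indices [1, 2] (1->12, 2->20), giving [12, 20].

[12, 20]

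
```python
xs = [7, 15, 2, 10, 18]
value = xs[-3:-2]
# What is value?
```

xs has length 5. The slice xs[-3:-2] selects indices [2] (2->2), giving [2].

[2]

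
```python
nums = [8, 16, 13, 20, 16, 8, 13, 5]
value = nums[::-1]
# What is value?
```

nums has length 8. The slice nums[::-1] selects indices [7, 6, 5, 4, 3, 2, 1, 0] (7->5, 6->13, 5->8, 4->16, 3->20, 2->13, 1->16, 0->8), giving [5, 13, 8, 16, 20, 13, 16, 8].

[5, 13, 8, 16, 20, 13, 16, 8]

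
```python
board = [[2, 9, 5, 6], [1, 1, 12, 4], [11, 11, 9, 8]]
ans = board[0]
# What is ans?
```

board has 3 rows. Row 0 is [2, 9, 5, 6].

[2, 9, 5, 6]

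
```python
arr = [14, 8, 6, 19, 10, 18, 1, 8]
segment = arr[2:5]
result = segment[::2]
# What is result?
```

arr has length 8. The slice arr[2:5] selects indices [2, 3, 4] (2->6, 3->19, 4->10), giving [6, 19, 10]. So segment = [6, 19, 10]. segment has length 3. The slice segment[::2] selects indices [0, 2] (0->6, 2->10), giving [6, 10].

[6, 10]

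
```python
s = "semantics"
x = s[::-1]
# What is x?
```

s has length 9. The slice s[::-1] selects indices [8, 7, 6, 5, 4, 3, 2, 1, 0] (8->'s', 7->'c', 6->'i', 5->'t', 4->'n', 3->'a', 2->'m', 1->'e', 0->'s'), giving 'scitnames'.

'scitnames'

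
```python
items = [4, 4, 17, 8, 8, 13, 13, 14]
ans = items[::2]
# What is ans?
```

items has length 8. The slice items[::2] selects indices [0, 2, 4, 6] (0->4, 2->17, 4->8, 6->13), giving [4, 17, 8, 13].

[4, 17, 8, 13]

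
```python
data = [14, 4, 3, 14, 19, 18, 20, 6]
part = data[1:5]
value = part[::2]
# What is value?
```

data has length 8. The slice data[1:5] selects indices [1, 2, 3, 4] (1->4, 2->3, 3->14, 4->19), giving [4, 3, 14, 19]. So part = [4, 3, 14, 19]. part has length 4. The slice part[::2] selects indices [0, 2] (0->4, 2->14), giving [4, 14].

[4, 14]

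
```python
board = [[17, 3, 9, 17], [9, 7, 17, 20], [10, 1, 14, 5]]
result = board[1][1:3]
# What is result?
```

board[1] = [9, 7, 17, 20]. board[1] has length 4. The slice board[1][1:3] selects indices [1, 2] (1->7, 2->17), giving [7, 17].

[7, 17]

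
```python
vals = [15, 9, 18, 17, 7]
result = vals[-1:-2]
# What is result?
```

vals has length 5. The slice vals[-1:-2] resolves to an empty index range, so the result is [].

[]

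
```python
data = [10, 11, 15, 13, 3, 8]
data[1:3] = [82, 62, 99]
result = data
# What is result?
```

data starts as [10, 11, 15, 13, 3, 8] (length 6). The slice data[1:3] covers indices [1, 2] with values [11, 15]. Replacing that slice with [82, 62, 99] (different length) produces [10, 82, 62, 99, 13, 3, 8].

[10, 82, 62, 99, 13, 3, 8]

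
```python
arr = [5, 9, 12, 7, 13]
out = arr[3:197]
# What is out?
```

arr has length 5. The slice arr[3:197] selects indices [3, 4] (3->7, 4->13), giving [7, 13].

[7, 13]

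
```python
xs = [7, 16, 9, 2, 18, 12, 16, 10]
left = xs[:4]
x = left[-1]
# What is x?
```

xs has length 8. The slice xs[:4] selects indices [0, 1, 2, 3] (0->7, 1->16, 2->9, 3->2), giving [7, 16, 9, 2]. So left = [7, 16, 9, 2]. Then left[-1] = 2.

2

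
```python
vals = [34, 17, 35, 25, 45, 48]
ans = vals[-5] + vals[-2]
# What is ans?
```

vals has length 6. Negative index -5 maps to positive index 6 + (-5) = 1. vals[1] = 17.
vals has length 6. Negative index -2 maps to positive index 6 + (-2) = 4. vals[4] = 45.
Sum: 17 + 45 = 62.

62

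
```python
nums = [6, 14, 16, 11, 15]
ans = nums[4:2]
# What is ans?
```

nums has length 5. The slice nums[4:2] resolves to an empty index range, so the result is [].

[]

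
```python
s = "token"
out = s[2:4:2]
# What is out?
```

s has length 5. The slice s[2:4:2] selects indices [2] (2->'k'), giving 'k'.

'k'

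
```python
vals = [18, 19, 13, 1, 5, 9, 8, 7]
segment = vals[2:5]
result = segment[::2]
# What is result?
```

vals has length 8. The slice vals[2:5] selects indices [2, 3, 4] (2->13, 3->1, 4->5), giving [13, 1, 5]. So segment = [13, 1, 5]. segment has length 3. The slice segment[::2] selects indices [0, 2] (0->13, 2->5), giving [13, 5].

[13, 5]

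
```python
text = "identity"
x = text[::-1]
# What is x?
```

text has length 8. The slice text[::-1] selects indices [7, 6, 5, 4, 3, 2, 1, 0] (7->'y', 6->'t', 5->'i', 4->'t', 3->'n', 2->'e', 1->'d', 0->'i'), giving 'ytitnedi'.

'ytitnedi'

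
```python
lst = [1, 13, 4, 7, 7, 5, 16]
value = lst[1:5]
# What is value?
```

lst has length 7. The slice lst[1:5] selects indices [1, 2, 3, 4] (1->13, 2->4, 3->7, 4->7), giving [13, 4, 7, 7].

[13, 4, 7, 7]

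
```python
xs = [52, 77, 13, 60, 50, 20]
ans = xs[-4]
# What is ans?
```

xs has length 6. Negative index -4 maps to positive index 6 + (-4) = 2. xs[2] = 13.

13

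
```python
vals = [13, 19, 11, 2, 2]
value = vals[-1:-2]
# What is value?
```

vals has length 5. The slice vals[-1:-2] resolves to an empty index range, so the result is [].

[]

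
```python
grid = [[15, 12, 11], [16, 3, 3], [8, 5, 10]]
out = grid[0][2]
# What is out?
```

grid[0] = [15, 12, 11]. Taking column 2 of that row yields 11.

11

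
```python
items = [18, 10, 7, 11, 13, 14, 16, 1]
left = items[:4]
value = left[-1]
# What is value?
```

items has length 8. The slice items[:4] selects indices [0, 1, 2, 3] (0->18, 1->10, 2->7, 3->11), giving [18, 10, 7, 11]. So left = [18, 10, 7, 11]. Then left[-1] = 11.

11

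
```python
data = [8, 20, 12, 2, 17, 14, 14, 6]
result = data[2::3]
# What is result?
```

data has length 8. The slice data[2::3] selects indices [2, 5] (2->12, 5->14), giving [12, 14].

[12, 14]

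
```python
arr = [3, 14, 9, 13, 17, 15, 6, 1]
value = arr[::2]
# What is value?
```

arr has length 8. The slice arr[::2] selects indices [0, 2, 4, 6] (0->3, 2->9, 4->17, 6->6), giving [3, 9, 17, 6].

[3, 9, 17, 6]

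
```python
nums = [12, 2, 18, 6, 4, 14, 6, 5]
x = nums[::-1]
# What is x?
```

nums has length 8. The slice nums[::-1] selects indices [7, 6, 5, 4, 3, 2, 1, 0] (7->5, 6->6, 5->14, 4->4, 3->6, 2->18, 1->2, 0->12), giving [5, 6, 14, 4, 6, 18, 2, 12].

[5, 6, 14, 4, 6, 18, 2, 12]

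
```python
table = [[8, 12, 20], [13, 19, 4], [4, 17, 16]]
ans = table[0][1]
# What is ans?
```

table[0] = [8, 12, 20]. Taking column 1 of that row yields 12.

12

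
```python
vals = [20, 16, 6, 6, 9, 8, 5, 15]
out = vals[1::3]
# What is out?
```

vals has length 8. The slice vals[1::3] selects indices [1, 4, 7] (1->16, 4->9, 7->15), giving [16, 9, 15].

[16, 9, 15]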